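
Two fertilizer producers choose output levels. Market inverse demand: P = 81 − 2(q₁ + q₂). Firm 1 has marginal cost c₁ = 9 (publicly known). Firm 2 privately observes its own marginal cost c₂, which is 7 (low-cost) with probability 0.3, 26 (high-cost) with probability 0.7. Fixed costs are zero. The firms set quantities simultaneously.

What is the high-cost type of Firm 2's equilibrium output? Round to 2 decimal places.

6.81

Type-c best response for Firm 2: q₂(c) = (81 − c)/4 − q₁/2.
Firm 1 maximizes expected profit; its first-order condition is 81 − 4q₁ − 2E[q₂] − 9 = 0.
Substituting E[q₂] and solving: E[c₂] = 20.3, so q₁ = (81 − 2·9 + 20.3)/6 = 13.8833.
q₂(high-cost) = (81 − 26 − 2·13.8833)/4 = 6.80833.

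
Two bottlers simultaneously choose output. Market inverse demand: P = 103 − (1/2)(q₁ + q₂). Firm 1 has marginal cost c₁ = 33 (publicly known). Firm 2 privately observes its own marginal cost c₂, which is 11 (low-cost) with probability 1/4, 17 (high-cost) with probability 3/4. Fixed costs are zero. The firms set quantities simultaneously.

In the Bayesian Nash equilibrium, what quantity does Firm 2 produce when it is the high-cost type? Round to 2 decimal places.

68.50

Type-c best response for Firm 2: q₂(c) = (103 − c) − q₁/2.
Firm 1 maximizes expected profit; its first-order condition is 103 − q₁ − (1/2)E[q₂] − 33 = 0.
Substituting E[q₂] and solving: E[c₂] = 15.5, so q₁ = (103 − 2·33 + 15.5)/(3/2) = 35.
q₂(high-cost) = (103 − 17 − (1/2)·35) = 68.5.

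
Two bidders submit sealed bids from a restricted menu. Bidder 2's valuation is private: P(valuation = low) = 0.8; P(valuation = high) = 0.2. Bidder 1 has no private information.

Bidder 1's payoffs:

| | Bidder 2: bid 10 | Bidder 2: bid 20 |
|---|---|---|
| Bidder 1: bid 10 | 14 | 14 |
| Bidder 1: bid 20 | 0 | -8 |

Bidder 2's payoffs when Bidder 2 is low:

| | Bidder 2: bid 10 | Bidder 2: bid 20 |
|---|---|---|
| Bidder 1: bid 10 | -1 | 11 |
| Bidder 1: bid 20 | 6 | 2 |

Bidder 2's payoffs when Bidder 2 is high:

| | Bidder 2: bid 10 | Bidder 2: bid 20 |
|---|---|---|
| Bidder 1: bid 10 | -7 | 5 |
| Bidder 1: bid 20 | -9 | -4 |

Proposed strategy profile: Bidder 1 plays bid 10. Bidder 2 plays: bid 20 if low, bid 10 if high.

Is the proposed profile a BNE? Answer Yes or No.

No

Bidder 1 plays bid 10: E[bid 10] = 0.8·(14) + 0.2·(14) = 14; E[bid 20] = -6.4. Best-responding. ✓
Bidder 2 (valuation low), facing bid 10: bid 10 gives -1, bid 20 gives 11. Proposed bid 20 is best. ✓
Bidder 2 (valuation high), facing bid 10: bid 10 gives -7, bid 20 gives 5. Proposed bid 10 is not best — profitable deviation exists. ✗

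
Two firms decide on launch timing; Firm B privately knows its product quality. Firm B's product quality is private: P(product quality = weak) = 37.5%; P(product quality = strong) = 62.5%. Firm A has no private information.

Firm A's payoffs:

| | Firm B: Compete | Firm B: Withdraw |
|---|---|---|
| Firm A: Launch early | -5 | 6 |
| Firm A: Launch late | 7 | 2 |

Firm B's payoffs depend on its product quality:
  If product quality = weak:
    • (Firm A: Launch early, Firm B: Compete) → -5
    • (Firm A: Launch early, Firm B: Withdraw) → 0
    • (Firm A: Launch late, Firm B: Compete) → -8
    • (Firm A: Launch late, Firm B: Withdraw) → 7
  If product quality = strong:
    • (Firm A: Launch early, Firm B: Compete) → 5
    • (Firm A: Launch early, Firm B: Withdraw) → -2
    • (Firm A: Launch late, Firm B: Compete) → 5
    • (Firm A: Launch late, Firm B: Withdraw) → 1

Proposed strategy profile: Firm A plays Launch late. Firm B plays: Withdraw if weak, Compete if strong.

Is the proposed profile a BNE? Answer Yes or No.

A profile is a BNE iff every type of every player is best-responding given beliefs about the other side.
Firm A plays Launch late: E[Launch late] = 0.375·(2) + 0.625·(7) = 5.125; E[Launch early] = -0.875. Best-responding. ✓
Firm B (product quality weak), facing Launch late: Compete gives -8, Withdraw gives 7. Proposed Withdraw is best. ✓
Firm B (product quality strong), facing Launch late: Compete gives 5, Withdraw gives 1. Proposed Compete is best. ✓

Yes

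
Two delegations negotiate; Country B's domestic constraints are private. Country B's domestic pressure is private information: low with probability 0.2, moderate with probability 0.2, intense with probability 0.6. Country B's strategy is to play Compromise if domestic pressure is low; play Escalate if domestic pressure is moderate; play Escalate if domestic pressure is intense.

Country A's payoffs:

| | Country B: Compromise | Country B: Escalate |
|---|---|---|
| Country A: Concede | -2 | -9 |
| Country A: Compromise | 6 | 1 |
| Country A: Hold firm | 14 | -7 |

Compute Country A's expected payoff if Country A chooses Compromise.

2

E[Compromise] = 0.2·6 + 0.2·1 + 0.6·1 = 1.2 + 0.2 + 0.6 = 2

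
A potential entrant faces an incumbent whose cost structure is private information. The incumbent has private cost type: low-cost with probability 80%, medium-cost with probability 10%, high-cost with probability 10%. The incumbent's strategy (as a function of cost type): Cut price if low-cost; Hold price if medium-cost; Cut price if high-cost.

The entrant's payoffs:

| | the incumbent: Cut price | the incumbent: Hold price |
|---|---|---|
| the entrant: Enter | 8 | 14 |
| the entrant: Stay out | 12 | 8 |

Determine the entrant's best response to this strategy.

Compute the entrant's expected payoff for each action, taking the expectation over the incumbent's type.
E[Enter] = 0.8·(8) + 0.1·(14) + 0.1·(8) = 8.6
E[Stay out] = 0.8·(12) + 0.1·(8) + 0.1·(12) = 11.6
Best response: Stay out (11.6 is the largest).

Stay out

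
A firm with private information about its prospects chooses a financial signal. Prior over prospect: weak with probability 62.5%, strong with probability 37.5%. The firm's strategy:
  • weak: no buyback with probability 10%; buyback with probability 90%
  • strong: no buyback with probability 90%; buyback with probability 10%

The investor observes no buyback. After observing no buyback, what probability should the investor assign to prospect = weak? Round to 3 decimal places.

0.156

P(no buyback) = 0.625·0.1 + 0.375·0.9 = 0.4
P(weak | no buyback) = (0.625·0.1) / 0.4 = 0.0625 / 0.4 = 0.15625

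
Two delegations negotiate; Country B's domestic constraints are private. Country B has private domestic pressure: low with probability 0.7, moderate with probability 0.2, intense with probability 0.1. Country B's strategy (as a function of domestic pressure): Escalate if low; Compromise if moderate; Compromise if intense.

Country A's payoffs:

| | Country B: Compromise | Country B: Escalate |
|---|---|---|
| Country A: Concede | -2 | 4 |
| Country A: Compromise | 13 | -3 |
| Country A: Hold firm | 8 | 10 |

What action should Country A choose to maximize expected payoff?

Hold firm

E[Concede] = 0.7·(4) + 0.2·(-2) + 0.1·(-2) = 2.2
E[Compromise] = 0.7·(-3) + 0.2·(13) + 0.1·(13) = 1.8
E[Hold firm] = 0.7·(10) + 0.2·(8) + 0.1·(8) = 9.4
Best response: Hold firm (9.4 is the largest).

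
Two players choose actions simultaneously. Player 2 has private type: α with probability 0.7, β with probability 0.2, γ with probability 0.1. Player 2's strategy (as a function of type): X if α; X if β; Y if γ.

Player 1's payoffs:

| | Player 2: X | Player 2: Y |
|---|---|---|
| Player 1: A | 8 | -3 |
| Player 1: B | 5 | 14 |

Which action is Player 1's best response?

A

E[A] = 0.7·(8) + 0.2·(8) + 0.1·(-3) = 6.9
E[B] = 0.7·(5) + 0.2·(5) + 0.1·(14) = 5.9
Best response: A (6.9 is the largest).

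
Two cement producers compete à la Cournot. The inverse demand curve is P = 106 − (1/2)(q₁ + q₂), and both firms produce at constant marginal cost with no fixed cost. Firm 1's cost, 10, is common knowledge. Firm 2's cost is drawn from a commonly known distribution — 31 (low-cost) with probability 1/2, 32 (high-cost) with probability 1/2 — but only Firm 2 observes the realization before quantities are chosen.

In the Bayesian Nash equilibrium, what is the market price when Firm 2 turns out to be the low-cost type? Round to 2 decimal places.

Type-c best response for Firm 2: q₂(c) = (106 − c) − q₁/2.
Firm 1 maximizes expected profit; its first-order condition is 106 − q₁ − (1/2)E[q₂] − 10 = 0.
Substituting E[q₂] and solving: E[c₂] = 31.5, so q₁ = (106 − 2·10 + 31.5)/(3/2) = 78.3333.
q₂(low-cost) = 35.8333, so P = 106 − (1/2)·(78.3333 + 35.8333) = 48.9167.

48.92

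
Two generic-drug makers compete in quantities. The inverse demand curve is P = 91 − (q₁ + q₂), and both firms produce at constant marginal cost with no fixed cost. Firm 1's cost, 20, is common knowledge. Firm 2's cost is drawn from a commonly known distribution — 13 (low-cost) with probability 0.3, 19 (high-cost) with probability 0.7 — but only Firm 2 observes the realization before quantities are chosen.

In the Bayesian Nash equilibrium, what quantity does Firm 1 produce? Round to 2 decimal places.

Firm 2 with cost c maximizes (91 − (q₁+q₂) − c)·q₂, giving q₂(c) = (91 − c − q₁)/2.
E[c₂] = 0.3·13 + 0.7·19 = 17.2
Firm 1's FOC against E[q₂] yields q₁ = (91 − 2·20 + E[c₂])/3 = (91 − 40 + 17.2)/3 = 22.7333.

22.73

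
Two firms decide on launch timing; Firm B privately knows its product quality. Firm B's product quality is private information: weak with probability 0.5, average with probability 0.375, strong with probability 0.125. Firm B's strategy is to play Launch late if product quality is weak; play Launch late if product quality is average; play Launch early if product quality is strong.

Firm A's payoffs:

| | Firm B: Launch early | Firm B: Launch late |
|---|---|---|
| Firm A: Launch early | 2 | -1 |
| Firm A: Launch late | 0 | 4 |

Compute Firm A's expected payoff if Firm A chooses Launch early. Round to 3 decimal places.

-0.625

Take the expectation over Firm B's product quality, weighting each type's action by its prior probability.
E[Launch early] = 0.5·(-1) + 0.375·(-1) + 0.125·2 = (-0.5) + (-0.375) + 0.25 = -0.625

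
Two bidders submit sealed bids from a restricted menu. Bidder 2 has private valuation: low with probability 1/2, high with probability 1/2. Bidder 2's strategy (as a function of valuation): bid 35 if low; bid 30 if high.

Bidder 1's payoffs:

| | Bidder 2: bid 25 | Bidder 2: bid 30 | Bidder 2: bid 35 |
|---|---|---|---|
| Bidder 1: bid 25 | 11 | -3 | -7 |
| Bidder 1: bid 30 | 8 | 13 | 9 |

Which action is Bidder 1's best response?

E[bid 25] = 1/2·(-7) + 1/2·(-3) = -5
E[bid 30] = 1/2·(9) + 1/2·(13) = 11
Best response: bid 30 (11 is the largest).

bid 30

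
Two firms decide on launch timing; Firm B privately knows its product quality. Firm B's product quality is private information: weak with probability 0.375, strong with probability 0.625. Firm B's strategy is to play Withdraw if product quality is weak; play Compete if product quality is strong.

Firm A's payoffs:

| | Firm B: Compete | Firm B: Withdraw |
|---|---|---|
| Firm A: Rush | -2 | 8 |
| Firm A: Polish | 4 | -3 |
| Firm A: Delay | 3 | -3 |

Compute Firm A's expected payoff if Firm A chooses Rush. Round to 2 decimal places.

1.75

E[Rush] = 0.375·8 + 0.625·(-2) = 3 + (-1.25) = 1.75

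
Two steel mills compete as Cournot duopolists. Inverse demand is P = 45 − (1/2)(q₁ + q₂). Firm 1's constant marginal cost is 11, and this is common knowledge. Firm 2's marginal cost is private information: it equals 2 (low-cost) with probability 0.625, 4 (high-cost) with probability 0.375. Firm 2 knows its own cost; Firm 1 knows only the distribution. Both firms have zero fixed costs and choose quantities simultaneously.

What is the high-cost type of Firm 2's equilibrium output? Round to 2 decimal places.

32.42

Type-c best response for Firm 2: q₂(c) = (45 − c) − q₁/2.
Firm 1 maximizes expected profit; its first-order condition is 45 − q₁ − (1/2)E[q₂] − 11 = 0.
Substituting E[q₂] and solving: E[c₂] = 2.75, so q₁ = (45 − 2·11 + 2.75)/(3/2) = 17.1667.
q₂(high-cost) = (45 − 4 − (1/2)·17.1667) = 32.4167.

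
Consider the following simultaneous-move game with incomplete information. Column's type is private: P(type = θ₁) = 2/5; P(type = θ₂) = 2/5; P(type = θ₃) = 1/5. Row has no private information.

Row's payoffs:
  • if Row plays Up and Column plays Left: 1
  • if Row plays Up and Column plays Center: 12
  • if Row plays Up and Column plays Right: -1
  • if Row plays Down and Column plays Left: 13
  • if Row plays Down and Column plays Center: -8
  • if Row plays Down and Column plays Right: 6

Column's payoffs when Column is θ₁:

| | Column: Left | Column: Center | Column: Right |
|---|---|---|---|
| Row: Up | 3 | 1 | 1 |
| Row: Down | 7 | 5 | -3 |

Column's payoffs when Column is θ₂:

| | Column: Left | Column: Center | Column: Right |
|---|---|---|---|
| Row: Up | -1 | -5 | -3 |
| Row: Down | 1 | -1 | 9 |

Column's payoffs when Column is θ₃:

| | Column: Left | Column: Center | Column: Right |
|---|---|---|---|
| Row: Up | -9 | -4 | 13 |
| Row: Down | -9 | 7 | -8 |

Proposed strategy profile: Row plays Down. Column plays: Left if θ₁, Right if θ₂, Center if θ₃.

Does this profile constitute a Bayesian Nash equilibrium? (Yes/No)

Row plays Down: E[Down] = 2/5·(13) + 2/5·(6) + 1/5·(-8) = 6; E[Up] = 12/5. Best-responding. ✓
Column (type θ₁), facing Down: Left gives 7, Center gives 5, Right gives -3. Proposed Left is best. ✓
Column (type θ₂), facing Down: Left gives 1, Center gives -1, Right gives 9. Proposed Right is best. ✓
Column (type θ₃), facing Down: Left gives -9, Center gives 7, Right gives -8. Proposed Center is best. ✓

Yes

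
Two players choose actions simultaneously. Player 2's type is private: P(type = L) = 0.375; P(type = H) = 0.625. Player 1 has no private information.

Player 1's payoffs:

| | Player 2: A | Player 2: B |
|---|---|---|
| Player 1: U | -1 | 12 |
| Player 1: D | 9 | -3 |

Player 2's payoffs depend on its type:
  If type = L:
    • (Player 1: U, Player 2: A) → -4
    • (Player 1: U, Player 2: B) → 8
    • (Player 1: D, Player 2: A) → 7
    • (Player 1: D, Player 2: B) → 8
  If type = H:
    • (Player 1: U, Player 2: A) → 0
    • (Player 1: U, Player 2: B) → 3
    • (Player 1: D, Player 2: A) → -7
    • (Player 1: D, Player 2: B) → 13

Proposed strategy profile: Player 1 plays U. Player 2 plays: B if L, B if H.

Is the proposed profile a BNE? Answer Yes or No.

Player 1 plays U: E[U] = 0.375·(12) + 0.625·(12) = 12; E[D] = -3. Best-responding. ✓
Player 2 (type L), facing U: A gives -4, B gives 8. Proposed B is best. ✓
Player 2 (type H), facing U: A gives 0, B gives 3. Proposed B is best. ✓

Yes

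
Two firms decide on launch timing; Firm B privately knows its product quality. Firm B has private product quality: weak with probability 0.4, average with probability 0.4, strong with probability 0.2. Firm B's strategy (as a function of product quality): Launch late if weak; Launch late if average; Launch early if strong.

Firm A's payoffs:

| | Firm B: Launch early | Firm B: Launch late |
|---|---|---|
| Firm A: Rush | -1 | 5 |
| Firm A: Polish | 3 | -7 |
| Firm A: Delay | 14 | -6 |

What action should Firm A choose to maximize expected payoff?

Rush

Compute Firm A's expected payoff for each action, taking the expectation over Firm B's type.
E[Rush] = 0.4·(5) + 0.4·(5) + 0.2·(-1) = 3.8
E[Polish] = 0.4·(-7) + 0.4·(-7) + 0.2·(3) = -5
E[Delay] = 0.4·(-6) + 0.4·(-6) + 0.2·(14) = -2
Best response: Rush (3.8 is the largest).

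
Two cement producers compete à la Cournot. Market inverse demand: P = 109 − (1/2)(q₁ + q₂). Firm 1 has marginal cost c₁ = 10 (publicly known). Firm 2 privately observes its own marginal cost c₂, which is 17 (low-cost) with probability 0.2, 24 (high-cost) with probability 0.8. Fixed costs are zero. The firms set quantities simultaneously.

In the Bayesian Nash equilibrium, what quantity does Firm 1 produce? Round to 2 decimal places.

74.40

Each type of Firm 2 best-responds to q₁; Firm 1 best-responds to the expected q₂ over Firm 2's types.
Firm 2 with cost c maximizes (109 − (1/2)(q₁+q₂) − c)·q₂, giving q₂(c) = (109 − c − (1/2)q₁).
E[c₂] = 0.2·17 + 0.8·24 = 22.6
Firm 1's FOC against E[q₂] yields q₁ = (109 − 2·10 + E[c₂])/(3/2) = (109 − 20 + 22.6)/(3/2) = 74.4.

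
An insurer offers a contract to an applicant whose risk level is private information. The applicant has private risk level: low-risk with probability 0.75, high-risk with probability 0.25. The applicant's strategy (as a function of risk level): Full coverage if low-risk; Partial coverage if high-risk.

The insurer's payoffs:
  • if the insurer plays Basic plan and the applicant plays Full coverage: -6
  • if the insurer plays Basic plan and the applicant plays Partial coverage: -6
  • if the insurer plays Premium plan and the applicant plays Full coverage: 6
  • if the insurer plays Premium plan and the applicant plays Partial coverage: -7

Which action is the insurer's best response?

Premium plan

Compute the insurer's expected payoff for each action, taking the expectation over the applicant's type.
E[Basic plan] = 0.75·(-6) + 0.25·(-6) = -6
E[Premium plan] = 0.75·(6) + 0.25·(-7) = 2.75
Best response: Premium plan (2.75 is the largest).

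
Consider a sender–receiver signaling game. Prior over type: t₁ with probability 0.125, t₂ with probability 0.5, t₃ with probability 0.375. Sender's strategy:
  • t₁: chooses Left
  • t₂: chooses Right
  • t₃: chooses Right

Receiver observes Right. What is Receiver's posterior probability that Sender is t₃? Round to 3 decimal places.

0.429

P(Right) = 0.125·0 + 0.5·1 + 0.375·1 = 0.875
P(t₃ | Right) = (0.375·1) / 0.875 = 0.375 / 0.875 = 0.428571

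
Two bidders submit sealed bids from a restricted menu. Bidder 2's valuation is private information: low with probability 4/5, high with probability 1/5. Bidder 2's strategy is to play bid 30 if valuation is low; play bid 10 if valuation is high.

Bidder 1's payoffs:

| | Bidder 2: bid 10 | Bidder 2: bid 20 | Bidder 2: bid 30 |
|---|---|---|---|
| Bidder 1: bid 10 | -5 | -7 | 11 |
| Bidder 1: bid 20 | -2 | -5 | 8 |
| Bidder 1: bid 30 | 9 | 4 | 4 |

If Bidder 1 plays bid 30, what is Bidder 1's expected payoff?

E[bid 30] = 4/5·4 + 1/5·9 = 16/5 + 9/5 = 5

5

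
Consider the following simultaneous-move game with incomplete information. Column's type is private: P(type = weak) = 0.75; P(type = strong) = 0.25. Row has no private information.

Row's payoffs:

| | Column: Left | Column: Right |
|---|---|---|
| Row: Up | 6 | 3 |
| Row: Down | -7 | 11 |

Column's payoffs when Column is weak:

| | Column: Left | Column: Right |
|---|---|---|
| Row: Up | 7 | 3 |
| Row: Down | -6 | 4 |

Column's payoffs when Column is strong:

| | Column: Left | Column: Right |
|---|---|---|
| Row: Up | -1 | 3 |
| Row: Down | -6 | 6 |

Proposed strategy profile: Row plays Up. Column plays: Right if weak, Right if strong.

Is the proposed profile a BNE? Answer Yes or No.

Row plays Up: E[Up] = 0.75·(3) + 0.25·(3) = 3; E[Down] = 11. Not best-responding. ✗
Column (type weak), facing Up: Left gives 7, Right gives 3. Proposed Right is not best — profitable deviation exists. ✗
Column (type strong), facing Up: Left gives -1, Right gives 3. Proposed Right is best. ✓

No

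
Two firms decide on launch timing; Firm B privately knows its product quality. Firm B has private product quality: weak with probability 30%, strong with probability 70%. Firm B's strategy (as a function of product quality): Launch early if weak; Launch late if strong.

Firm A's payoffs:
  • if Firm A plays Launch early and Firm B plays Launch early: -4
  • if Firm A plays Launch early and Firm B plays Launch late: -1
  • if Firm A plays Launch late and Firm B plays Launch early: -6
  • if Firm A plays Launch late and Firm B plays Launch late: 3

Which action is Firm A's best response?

Launch late

Compute Firm A's expected payoff for each action, taking the expectation over Firm B's type.
E[Launch early] = 0.3·(-4) + 0.7·(-1) = -1.9
E[Launch late] = 0.3·(-6) + 0.7·(3) = 0.3
Best response: Launch late (0.3 is the largest).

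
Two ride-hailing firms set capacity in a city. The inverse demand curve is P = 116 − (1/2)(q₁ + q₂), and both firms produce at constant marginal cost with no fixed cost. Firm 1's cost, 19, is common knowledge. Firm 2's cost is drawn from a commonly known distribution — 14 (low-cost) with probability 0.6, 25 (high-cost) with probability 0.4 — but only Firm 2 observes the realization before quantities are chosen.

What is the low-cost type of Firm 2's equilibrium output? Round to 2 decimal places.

69.87

Each type of Firm 2 best-responds to q₁; Firm 1 best-responds to the expected q₂ over Firm 2's types.
Firm 2 with cost c maximizes (116 − (1/2)(q₁+q₂) − c)·q₂, giving q₂(c) = (116 − c − (1/2)q₁).
E[c₂] = 0.6·14 + 0.4·25 = 18.4
Firm 1's FOC against E[q₂] yields q₁ = (116 − 2·19 + E[c₂])/(3/2) = (116 − 38 + 18.4)/(3/2) = 64.2667.
q₂(low-cost) = (116 − 14 − (1/2)·64.2667) = 69.8667.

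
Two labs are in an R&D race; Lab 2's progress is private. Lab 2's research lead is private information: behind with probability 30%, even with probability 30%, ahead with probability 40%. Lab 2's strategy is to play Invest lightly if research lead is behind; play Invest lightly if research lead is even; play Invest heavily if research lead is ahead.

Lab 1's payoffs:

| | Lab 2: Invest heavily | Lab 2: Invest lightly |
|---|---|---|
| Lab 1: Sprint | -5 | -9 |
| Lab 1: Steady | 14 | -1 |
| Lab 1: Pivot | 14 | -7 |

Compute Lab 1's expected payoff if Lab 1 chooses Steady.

5

E[Steady] = 0.3·(-1) + 0.3·(-1) + 0.4·14 = (-0.3) + (-0.3) + 5.6 = 5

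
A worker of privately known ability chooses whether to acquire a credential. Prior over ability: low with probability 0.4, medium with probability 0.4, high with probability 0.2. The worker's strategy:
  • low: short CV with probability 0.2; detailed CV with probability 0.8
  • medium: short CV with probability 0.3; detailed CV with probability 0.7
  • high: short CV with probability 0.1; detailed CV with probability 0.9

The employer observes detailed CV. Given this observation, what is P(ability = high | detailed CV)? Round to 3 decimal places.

0.231

P(detailed CV) = 0.4·0.8 + 0.4·0.7 + 0.2·0.9 = 0.78
P(high | detailed CV) = (0.2·0.9) / 0.78 = 0.18 / 0.78 = 0.230769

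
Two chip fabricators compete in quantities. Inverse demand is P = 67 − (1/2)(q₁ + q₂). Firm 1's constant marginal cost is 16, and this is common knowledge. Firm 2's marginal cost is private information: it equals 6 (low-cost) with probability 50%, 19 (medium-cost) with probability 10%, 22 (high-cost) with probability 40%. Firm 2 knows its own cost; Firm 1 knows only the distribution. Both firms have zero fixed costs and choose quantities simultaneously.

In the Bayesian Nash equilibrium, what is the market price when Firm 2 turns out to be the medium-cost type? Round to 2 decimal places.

Type-c best response for Firm 2: q₂(c) = (67 − c) − q₁/2.
Firm 1 maximizes expected profit; its first-order condition is 67 − q₁ − (1/2)E[q₂] − 16 = 0.
Substituting E[q₂] and solving: E[c₂] = 13.7, so q₁ = (67 − 2·16 + 13.7)/(3/2) = 32.4667.
q₂(medium-cost) = 31.7667, so P = 67 − (1/2)·(32.4667 + 31.7667) = 34.8833.

34.88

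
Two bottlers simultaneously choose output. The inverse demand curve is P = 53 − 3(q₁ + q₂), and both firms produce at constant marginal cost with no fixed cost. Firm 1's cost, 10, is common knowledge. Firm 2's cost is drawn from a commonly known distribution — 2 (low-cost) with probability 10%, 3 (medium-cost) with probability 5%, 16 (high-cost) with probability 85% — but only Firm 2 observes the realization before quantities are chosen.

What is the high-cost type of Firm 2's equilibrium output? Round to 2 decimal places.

3.56

Each type of Firm 2 best-responds to q₁; Firm 1 best-responds to the expected q₂ over Firm 2's types.
Firm 2 with cost c maximizes (53 − 3(q₁+q₂) − c)·q₂, giving q₂(c) = (53 − c − 3q₁)/6.
E[c₂] = 0.1·2 + 0.05·3 + 0.85·16 = 13.95
Firm 1's FOC against E[q₂] yields q₁ = (53 − 2·10 + E[c₂])/9 = (53 − 20 + 13.95)/9 = 5.21667.
q₂(high-cost) = (53 − 16 − 3·5.21667)/6 = 3.55833.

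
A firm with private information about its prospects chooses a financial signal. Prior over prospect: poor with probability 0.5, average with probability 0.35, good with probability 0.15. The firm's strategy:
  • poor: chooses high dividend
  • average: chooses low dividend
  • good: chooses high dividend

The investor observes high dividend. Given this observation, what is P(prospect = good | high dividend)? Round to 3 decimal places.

0.231

P(high dividend) = 0.5·1 + 0.35·0 + 0.15·1 = 0.65
P(good | high dividend) = (0.15·1) / 0.65 = 0.15 / 0.65 = 0.230769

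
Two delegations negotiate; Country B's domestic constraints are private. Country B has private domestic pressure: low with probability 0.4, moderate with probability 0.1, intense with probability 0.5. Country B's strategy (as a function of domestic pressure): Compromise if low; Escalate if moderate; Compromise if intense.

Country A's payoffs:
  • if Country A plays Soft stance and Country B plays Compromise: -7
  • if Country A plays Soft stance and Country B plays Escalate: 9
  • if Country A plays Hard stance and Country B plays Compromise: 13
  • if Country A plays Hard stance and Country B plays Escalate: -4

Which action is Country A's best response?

Hard stance

E[Soft stance] = 0.4·(-7) + 0.1·(9) + 0.5·(-7) = -5.4
E[Hard stance] = 0.4·(13) + 0.1·(-4) + 0.5·(13) = 11.3
Best response: Hard stance (11.3 is the largest).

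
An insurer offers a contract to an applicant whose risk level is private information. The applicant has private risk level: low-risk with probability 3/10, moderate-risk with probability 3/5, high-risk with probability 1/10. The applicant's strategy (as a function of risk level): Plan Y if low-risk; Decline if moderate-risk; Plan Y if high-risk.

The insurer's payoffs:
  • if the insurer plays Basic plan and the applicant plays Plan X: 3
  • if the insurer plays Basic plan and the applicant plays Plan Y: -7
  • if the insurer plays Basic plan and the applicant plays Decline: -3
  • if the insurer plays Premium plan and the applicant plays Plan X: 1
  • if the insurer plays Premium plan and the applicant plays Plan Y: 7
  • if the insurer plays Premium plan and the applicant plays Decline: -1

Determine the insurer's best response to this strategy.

Premium plan

Compute the insurer's expected payoff for each action, taking the expectation over the applicant's type.
E[Basic plan] = 3/10·(-7) + 3/5·(-3) + 1/10·(-7) = -23/5
E[Premium plan] = 3/10·(7) + 3/5·(-1) + 1/10·(7) = 11/5
Best response: Premium plan (11/5 is the largest).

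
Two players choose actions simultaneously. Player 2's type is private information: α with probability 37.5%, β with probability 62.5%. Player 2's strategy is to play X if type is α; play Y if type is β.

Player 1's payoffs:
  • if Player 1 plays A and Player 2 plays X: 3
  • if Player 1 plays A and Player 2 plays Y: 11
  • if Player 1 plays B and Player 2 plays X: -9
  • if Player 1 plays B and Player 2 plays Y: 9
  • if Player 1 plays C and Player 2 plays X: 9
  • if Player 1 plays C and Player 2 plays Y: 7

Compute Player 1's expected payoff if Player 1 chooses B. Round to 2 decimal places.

E[B] = 0.375·(-9) + 0.625·9 = (-3.375) + 5.625 = 2.25

2.25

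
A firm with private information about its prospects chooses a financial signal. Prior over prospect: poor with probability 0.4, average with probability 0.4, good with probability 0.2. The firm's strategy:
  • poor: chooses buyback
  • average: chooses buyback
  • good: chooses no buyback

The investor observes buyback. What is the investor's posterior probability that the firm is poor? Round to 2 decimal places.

P(buyback) = 0.4·1 + 0.4·1 + 0.2·0 = 0.8
P(poor | buyback) = (0.4·1) / 0.8 = 0.4 / 0.8 = 0.5

0.50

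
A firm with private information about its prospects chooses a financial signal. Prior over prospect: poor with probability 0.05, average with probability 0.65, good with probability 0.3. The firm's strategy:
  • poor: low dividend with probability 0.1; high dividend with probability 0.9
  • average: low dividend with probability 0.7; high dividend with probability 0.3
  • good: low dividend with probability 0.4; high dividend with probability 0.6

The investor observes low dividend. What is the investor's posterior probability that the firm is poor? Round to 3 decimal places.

P(low dividend) = 0.05·0.1 + 0.65·0.7 + 0.3·0.4 = 0.58
P(poor | low dividend) = (0.05·0.1) / 0.58 = 0.005 / 0.58 = 0.00862069

0.009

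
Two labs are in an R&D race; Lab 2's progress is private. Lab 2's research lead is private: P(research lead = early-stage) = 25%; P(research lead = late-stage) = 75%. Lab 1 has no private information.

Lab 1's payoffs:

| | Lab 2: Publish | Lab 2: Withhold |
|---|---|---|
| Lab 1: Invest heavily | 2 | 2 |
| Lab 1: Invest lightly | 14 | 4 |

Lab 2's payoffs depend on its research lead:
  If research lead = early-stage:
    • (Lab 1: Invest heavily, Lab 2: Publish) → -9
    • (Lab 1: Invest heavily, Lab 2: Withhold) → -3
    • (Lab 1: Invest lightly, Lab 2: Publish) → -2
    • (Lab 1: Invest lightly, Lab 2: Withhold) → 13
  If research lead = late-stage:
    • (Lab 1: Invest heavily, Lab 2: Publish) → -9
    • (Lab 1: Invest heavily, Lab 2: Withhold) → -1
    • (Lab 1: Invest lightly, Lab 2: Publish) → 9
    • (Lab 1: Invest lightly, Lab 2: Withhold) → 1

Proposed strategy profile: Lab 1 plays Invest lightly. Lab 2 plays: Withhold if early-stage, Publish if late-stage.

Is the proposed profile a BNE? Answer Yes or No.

Lab 1 plays Invest lightly: E[Invest lightly] = 0.25·(4) + 0.75·(14) = 11.5; E[Invest heavily] = 2. Best-responding. ✓
Lab 2 (research lead early-stage), facing Invest lightly: Publish gives -2, Withhold gives 13. Proposed Withhold is best. ✓
Lab 2 (research lead late-stage), facing Invest lightly: Publish gives 9, Withhold gives 1. Proposed Publish is best. ✓

Yes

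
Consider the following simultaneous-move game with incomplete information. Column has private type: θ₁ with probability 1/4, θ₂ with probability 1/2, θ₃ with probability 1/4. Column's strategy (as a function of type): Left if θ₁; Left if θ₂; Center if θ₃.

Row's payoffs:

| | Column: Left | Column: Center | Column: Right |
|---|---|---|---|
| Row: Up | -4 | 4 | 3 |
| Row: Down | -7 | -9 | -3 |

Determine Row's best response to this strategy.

Up

E[Up] = 1/4·(-4) + 1/2·(-4) + 1/4·(4) = -2
E[Down] = 1/4·(-7) + 1/2·(-7) + 1/4·(-9) = -15/2
Best response: Up (-2 is the largest).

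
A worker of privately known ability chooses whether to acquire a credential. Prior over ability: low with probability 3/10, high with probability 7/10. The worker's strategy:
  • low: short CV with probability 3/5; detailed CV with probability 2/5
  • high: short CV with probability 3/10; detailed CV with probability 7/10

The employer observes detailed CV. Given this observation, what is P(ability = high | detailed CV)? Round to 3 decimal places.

Apply Bayes' rule using the sender's strategy as the likelihood.
P(detailed CV) = (3/10)·(2/5) + (7/10)·(7/10) = 61/100
P(high | detailed CV) = ((7/10)·(7/10)) / (61/100) = (49/100) / (61/100) = 49/61

0.803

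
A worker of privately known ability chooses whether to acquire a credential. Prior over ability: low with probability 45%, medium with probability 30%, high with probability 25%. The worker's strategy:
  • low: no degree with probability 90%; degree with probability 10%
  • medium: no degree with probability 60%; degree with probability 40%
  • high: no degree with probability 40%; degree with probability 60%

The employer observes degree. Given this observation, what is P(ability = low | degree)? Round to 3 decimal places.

P(degree) = 0.45·0.1 + 0.3·0.4 + 0.25·0.6 = 0.315
P(low | degree) = (0.45·0.1) / 0.315 = 0.045 / 0.315 = 0.142857

0.143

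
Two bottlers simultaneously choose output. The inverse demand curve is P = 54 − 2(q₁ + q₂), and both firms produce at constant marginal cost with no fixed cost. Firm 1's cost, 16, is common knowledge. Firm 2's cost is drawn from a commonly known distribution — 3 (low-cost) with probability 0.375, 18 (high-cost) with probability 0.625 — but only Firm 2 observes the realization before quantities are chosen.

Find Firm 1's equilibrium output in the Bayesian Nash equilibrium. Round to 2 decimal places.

5.73

Each type of Firm 2 best-responds to q₁; Firm 1 best-responds to the expected q₂ over Firm 2's types.
Firm 2 with cost c maximizes (54 − 2(q₁+q₂) − c)·q₂, giving q₂(c) = (54 − c − 2q₁)/4.
E[c₂] = 0.375·3 + 0.625·18 = 12.375
Firm 1's FOC against E[q₂] yields q₁ = (54 − 2·16 + E[c₂])/6 = (54 − 32 + 12.375)/6 = 5.72917.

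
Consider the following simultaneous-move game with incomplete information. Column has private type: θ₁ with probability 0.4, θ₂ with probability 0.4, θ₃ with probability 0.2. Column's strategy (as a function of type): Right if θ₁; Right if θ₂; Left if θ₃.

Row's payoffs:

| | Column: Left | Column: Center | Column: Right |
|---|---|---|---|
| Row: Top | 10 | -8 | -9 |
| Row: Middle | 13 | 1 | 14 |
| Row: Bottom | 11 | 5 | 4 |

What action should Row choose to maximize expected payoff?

Middle

E[Top] = 0.4·(-9) + 0.4·(-9) + 0.2·(10) = -5.2
E[Middle] = 0.4·(14) + 0.4·(14) + 0.2·(13) = 13.8
E[Bottom] = 0.4·(4) + 0.4·(4) + 0.2·(11) = 5.4
Best response: Middle (13.8 is the largest).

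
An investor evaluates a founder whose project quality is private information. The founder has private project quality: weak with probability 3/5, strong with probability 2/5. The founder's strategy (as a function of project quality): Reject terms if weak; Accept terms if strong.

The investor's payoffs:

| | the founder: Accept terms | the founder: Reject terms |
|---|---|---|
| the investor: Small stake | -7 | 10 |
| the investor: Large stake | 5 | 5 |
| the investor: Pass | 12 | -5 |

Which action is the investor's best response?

Compute the investor's expected payoff for each action, taking the expectation over the founder's type.
E[Small stake] = 3/5·(10) + 2/5·(-7) = 16/5
E[Large stake] = 3/5·(5) + 2/5·(5) = 5
E[Pass] = 3/5·(-5) + 2/5·(12) = 9/5
Best response: Large stake (5 is the largest).

Large stake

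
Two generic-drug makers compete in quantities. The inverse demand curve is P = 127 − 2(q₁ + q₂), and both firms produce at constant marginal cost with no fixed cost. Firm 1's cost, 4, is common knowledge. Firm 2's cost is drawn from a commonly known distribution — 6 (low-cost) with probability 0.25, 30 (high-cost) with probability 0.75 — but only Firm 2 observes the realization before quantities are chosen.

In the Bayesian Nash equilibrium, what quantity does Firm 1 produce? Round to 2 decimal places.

23.83

Each type of Firm 2 best-responds to q₁; Firm 1 best-responds to the expected q₂ over Firm 2's types.
Firm 2 with cost c maximizes (127 − 2(q₁+q₂) − c)·q₂, giving q₂(c) = (127 − c − 2q₁)/4.
E[c₂] = 0.25·6 + 0.75·30 = 24
Firm 1's FOC against E[q₂] yields q₁ = (127 − 2·4 + E[c₂])/6 = (127 − 8 + 24)/6 = 23.8333.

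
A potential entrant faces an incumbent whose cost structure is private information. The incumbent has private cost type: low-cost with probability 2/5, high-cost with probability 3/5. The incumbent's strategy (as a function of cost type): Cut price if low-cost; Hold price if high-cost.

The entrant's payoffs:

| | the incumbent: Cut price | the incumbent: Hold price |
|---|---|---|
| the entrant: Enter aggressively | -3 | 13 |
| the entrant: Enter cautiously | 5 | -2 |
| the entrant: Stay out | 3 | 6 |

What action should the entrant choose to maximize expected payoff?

Enter aggressively

Compute the entrant's expected payoff for each action, taking the expectation over the incumbent's type.
E[Enter aggressively] = 2/5·(-3) + 3/5·(13) = 33/5
E[Enter cautiously] = 2/5·(5) + 3/5·(-2) = 4/5
E[Stay out] = 2/5·(3) + 3/5·(6) = 24/5
Best response: Enter aggressively (33/5 is the largest).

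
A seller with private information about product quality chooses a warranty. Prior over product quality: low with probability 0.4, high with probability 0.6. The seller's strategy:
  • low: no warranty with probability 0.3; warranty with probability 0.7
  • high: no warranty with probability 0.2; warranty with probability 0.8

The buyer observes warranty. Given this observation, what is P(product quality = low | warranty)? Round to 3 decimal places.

0.368

Apply Bayes' rule using the sender's strategy as the likelihood.
P(warranty) = 0.4·0.7 + 0.6·0.8 = 0.76
P(low | warranty) = (0.4·0.7) / 0.76 = 0.28 / 0.76 = 0.368421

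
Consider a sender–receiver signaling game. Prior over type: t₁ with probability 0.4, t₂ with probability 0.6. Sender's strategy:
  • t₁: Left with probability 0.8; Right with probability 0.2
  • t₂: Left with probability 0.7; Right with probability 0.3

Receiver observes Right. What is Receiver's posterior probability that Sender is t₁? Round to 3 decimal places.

0.308

P(Right) = 0.4·0.2 + 0.6·0.3 = 0.26
P(t₁ | Right) = (0.4·0.2) / 0.26 = 0.08 / 0.26 = 0.307692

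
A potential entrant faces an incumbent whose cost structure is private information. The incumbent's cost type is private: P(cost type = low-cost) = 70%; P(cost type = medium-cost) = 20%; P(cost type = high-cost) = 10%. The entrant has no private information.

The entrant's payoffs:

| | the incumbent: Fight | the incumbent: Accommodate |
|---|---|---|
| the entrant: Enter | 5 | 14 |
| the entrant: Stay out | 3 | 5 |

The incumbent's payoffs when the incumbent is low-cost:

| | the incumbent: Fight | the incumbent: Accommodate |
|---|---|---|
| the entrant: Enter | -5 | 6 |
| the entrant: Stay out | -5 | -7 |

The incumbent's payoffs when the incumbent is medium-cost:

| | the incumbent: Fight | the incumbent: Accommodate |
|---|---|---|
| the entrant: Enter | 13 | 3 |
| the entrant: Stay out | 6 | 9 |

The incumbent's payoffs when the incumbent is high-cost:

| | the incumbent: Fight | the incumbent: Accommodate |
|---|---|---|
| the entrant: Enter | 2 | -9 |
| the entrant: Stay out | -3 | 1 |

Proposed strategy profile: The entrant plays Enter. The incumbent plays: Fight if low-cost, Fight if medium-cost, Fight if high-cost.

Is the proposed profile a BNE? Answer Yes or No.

No

A profile is a BNE iff every type of every player is best-responding given beliefs about the other side.
The entrant plays Enter: E[Enter] = 0.7·(5) + 0.2·(5) + 0.1·(5) = 5; E[Stay out] = 3. Best-responding. ✓
The incumbent (cost type low-cost), facing Enter: Fight gives -5, Accommodate gives 6. Proposed Fight is not best — profitable deviation exists. ✗
The incumbent (cost type medium-cost), facing Enter: Fight gives 13, Accommodate gives 3. Proposed Fight is best. ✓
The incumbent (cost type high-cost), facing Enter: Fight gives 2, Accommodate gives -9. Proposed Fight is best. ✓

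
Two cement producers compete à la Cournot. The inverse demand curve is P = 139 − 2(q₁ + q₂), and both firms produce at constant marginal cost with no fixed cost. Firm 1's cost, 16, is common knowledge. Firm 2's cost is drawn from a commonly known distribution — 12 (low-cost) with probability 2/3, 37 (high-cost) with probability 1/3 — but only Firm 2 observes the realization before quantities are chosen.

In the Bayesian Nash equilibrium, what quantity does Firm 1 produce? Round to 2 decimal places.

Type-c best response for Firm 2: q₂(c) = (139 − c)/4 − q₁/2.
Firm 1 maximizes expected profit; its first-order condition is 139 − 4q₁ − 2E[q₂] − 16 = 0.
Substituting E[q₂] and solving: E[c₂] = 20.3333, so q₁ = (139 − 2·16 + 20.3333)/6 = 21.2222.

21.22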